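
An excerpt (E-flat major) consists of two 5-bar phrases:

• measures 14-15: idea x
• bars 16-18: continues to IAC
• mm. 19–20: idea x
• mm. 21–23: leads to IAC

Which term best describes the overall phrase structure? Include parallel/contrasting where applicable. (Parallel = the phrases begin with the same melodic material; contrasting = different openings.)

Both phrases have the same opening (x) and the same cadence (imperfect authentic cadence): the second is a restatement, not a consequent, so this is a repeated phrase rather than a period.

repeated phrase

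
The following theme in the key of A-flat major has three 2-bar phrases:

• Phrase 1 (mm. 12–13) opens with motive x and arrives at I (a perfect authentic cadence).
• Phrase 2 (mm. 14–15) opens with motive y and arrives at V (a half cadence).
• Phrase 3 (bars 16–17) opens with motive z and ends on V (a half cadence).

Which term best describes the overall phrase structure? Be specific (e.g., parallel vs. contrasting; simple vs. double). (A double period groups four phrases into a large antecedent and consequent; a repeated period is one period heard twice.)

The final phrase closes with a half cadence, which is not stronger than the preceding half cadence; the 3 phrases lack an overall antecedent–consequent design and so form a phrase group.

phrase group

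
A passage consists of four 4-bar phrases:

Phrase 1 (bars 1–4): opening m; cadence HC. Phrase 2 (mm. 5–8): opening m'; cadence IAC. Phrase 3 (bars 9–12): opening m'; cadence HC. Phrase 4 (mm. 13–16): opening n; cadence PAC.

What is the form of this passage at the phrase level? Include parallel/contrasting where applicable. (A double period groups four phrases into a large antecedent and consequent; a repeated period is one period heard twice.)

parallel double period

Four phrases in two halves: the first half (bars 1–8) ends with an imperfect authentic cadence, the second (measures 9–16) with a perfect authentic cadence — a large antecedent–consequent pair, i.e. a double period.
Phrase 3 begins with the same material as phrase 1, making it parallel.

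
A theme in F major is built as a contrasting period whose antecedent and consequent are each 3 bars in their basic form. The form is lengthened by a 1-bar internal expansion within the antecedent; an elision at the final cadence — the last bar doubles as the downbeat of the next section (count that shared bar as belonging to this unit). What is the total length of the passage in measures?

Basic contrasting period: 3 + 3 = 6 bars.
6 (basic form) + 1 (internal expansion) = 7.
The elision shares a bar with the next section but does not change this unit's count.

7 measures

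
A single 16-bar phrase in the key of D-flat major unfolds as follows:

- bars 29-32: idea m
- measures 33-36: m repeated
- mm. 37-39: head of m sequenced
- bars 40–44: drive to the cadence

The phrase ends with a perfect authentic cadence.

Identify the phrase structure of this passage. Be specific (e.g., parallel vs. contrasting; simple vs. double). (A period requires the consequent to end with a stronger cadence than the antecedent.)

sentence

Basic idea (bars 29–32) + its repetition (mm. 33-36) form the presentation; fragmentation and cadence (mm. 37–44) form the continuation — the 16-bar whole is a sentence.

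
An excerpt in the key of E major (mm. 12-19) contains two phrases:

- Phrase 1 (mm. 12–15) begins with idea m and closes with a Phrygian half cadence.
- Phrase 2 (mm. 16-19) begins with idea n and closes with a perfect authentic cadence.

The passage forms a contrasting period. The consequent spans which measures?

measures 16–19

The antecedent is the phrase ending with the weaker cadence (Phrygian half cadence, phrase 1) and the consequent the one ending more conclusively (perfect authentic cadence, phrase 2); the consequent is mm. 16-19.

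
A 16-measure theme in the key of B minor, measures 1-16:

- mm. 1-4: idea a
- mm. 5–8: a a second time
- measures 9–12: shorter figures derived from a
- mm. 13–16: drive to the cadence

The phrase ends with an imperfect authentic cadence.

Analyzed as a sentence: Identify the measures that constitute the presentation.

measures 1–8

The presentation of a sentence is the basic idea (measures 1–4) plus its repetition (mm. 5-8); the presentation is therefore bars 1-8.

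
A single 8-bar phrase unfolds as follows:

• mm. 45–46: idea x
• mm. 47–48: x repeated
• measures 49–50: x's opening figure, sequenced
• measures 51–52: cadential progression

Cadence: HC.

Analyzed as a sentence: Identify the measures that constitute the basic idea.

measures 45–46

The presentation of a sentence is the basic idea (bars 45–46) plus its repetition (mm. 47–48); the basic idea is therefore mm. 45–46.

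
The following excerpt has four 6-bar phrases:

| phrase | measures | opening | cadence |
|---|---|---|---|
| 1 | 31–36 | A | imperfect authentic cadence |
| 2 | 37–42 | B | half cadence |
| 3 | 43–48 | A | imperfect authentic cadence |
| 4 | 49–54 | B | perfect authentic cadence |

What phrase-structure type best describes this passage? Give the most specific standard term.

Four phrases in two halves: the first half (measures 31–42) ends with a half cadence, the second (mm. 43-54) with a perfect authentic cadence — a large antecedent–consequent pair, i.e. a double period.
Phrase 3 begins with the same material as phrase 1, making it parallel.

parallel double period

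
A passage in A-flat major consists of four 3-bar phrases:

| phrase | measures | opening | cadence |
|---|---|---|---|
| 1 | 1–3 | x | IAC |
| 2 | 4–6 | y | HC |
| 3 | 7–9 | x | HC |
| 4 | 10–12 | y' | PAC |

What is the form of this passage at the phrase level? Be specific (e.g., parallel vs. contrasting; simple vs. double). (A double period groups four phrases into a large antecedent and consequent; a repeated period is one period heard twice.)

parallel double period

Four phrases in two halves: the first half (mm. 1–6) ends with a half cadence, the second (mm. 7–12) with a perfect authentic cadence — a large antecedent–consequent pair, i.e. a double period.
Phrase 3 begins with the same material as phrase 1, making it parallel.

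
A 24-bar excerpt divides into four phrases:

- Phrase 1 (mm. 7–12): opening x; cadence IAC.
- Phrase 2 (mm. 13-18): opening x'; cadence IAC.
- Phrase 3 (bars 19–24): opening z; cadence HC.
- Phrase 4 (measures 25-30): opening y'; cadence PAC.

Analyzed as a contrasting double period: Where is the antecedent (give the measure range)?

measures 7–18

In a double period the four phrases pair into a large antecedent (phrases 1–2, ending imperfect authentic cadence) and a large consequent (phrases 3–4, ending perfect authentic cadence). The antecedent spans mm. 7-18.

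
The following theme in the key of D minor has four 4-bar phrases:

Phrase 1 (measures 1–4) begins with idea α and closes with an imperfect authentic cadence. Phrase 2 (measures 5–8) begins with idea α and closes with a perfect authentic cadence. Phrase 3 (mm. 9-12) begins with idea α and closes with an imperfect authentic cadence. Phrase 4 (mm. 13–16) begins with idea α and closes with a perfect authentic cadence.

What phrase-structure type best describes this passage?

The cadence pattern IAC–PAC–IAC–PAC is weak–strong twice, and phrases 3–4 restate phrases 1–2: a period heard twice, not a double period (which would end weakly at phrase 2).

repeated period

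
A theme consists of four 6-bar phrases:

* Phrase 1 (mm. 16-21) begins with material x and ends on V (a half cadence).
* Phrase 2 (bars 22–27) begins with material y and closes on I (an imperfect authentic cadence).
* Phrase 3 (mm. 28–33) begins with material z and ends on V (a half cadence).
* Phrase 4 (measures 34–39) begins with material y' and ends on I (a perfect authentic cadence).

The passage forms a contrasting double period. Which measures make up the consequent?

In a double period the four phrases pair into a large antecedent (phrases 1–2, ending imperfect authentic cadence) and a large consequent (phrases 3–4, ending perfect authentic cadence). The consequent spans mm. 28–39.

measures 28–39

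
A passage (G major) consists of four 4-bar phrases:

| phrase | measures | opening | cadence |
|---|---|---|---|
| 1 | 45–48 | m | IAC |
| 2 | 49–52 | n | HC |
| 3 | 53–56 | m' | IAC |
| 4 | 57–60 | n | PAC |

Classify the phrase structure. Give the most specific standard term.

Four phrases in two halves: the first half (measures 45–52) ends with a half cadence, the second (mm. 53–60) with a perfect authentic cadence — a large antecedent–consequent pair, i.e. a double period.
Phrase 3 begins with the same material as phrase 1, making it parallel.

parallel double period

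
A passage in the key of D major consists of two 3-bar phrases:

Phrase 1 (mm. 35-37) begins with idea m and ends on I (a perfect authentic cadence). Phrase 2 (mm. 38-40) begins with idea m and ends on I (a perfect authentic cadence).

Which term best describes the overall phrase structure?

repeated phrase

Both phrases have the same opening (m) and the same cadence (perfect authentic cadence): the second is a restatement, not a consequent, so this is a repeated phrase rather than a period.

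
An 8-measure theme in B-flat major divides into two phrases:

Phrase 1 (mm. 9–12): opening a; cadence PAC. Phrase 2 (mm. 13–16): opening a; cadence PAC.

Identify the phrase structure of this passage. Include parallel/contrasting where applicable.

Both phrases have the same opening (a) and the same cadence (perfect authentic cadence): the second is a restatement, not a consequent, so this is a repeated phrase rather than a period.

repeated phrase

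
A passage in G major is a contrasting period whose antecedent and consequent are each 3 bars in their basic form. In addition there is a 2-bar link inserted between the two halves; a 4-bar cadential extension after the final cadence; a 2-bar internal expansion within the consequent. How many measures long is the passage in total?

Basic contrasting period: 3 + 3 = 6 bars.
6 (basic form) + 2 (link) + 4 (cadential extension) + 2 (internal expansion) = 14.

14 measures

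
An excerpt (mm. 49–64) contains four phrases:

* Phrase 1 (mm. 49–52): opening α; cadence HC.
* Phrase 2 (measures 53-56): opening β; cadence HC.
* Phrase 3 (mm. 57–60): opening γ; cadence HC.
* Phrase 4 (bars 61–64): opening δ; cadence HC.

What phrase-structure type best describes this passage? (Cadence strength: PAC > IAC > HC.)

phrase group

Phrase 4 ends with a half cadence, no stronger than phrase 2's half cadence, so the four phrases do not form a double period; nor do phrases 3–4 duplicate 1–2, so it is not a repeated period. With no phrase reaching a conclusive cadence, the passage is a phrase group.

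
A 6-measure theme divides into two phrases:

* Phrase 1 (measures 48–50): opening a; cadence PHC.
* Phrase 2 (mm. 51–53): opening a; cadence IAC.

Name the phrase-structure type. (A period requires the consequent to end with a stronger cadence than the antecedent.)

Phrase 1 ends with a Phrygian half cadence (weaker) and phrase 2 with an imperfect authentic cadence (stronger): antecedent + consequent = a period.
The two phrases open with the same material (a / a), so the period is parallel.

parallel period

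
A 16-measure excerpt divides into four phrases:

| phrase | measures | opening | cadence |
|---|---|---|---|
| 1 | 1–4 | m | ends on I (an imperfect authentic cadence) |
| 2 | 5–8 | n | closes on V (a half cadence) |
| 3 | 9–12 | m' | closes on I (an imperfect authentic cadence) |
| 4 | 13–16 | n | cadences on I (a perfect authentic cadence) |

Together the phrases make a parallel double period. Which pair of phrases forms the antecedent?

In a double period the first pair of phrases (ending half cadence) is the large antecedent and the second pair (ending perfect authentic cadence) is the large consequent; the antecedent is phrases 1 and 2.

phrases 1 and 2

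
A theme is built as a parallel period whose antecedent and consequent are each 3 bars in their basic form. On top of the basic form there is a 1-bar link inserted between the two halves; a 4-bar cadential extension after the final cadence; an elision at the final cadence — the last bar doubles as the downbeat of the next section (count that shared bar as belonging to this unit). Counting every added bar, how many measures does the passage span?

Basic parallel period: 3 + 3 = 6 bars.
6 (basic form) + 1 (link) + 4 (cadential extension) = 11.
The elision shares a bar with the next section but does not change this unit's count.

11 measures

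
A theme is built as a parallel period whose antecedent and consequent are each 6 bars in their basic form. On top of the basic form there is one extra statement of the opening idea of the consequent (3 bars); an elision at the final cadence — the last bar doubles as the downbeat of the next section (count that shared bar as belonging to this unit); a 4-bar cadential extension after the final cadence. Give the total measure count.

Basic parallel period: 6 + 6 = 12 bars.
12 (basic form) + 3 (extra statement) + 4 (cadential extension) = 19.
The elision shares a bar with the next section but does not change this unit's count.

19 measures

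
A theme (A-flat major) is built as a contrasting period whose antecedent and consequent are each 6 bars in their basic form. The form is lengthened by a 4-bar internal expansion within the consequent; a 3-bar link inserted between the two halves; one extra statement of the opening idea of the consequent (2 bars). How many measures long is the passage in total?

21 measures

Basic contrasting period: 6 + 6 = 12 bars.
12 (basic form) + 4 (internal expansion) + 3 (link) + 2 (extra statement) = 21.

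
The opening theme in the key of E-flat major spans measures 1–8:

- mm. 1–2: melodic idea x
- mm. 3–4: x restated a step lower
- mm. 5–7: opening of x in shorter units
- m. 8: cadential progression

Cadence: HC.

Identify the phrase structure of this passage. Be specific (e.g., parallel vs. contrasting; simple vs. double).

Basic idea (bars 1-2) + its repetition (mm. 3–4) form the presentation; fragmentation and cadence (mm. 5–8) form the continuation — the 8-bar whole is a sentence.

sentence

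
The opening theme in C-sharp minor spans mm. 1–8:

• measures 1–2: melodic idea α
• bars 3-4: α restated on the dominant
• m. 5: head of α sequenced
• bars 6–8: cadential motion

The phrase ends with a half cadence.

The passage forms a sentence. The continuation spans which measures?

measures 5–8

After the presentation (mm. 1–4), the continuation covers the fragmentation through the cadence: mm. 5–8.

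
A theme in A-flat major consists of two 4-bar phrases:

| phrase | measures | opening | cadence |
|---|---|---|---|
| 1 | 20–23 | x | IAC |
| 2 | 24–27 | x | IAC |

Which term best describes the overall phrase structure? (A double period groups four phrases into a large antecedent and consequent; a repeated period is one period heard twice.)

Both phrases have the same opening (x) and the same cadence (imperfect authentic cadence): the second is a restatement, not a consequent, so this is a repeated phrase rather than a period.

repeated phrase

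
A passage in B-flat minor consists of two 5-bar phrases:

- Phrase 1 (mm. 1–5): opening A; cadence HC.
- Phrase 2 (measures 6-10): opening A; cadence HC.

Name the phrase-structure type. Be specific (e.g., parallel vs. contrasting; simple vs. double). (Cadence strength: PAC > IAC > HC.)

Both phrases have the same opening (A) and the same cadence (half cadence): the second is a restatement, not a consequent, so this is a repeated phrase rather than a period.

repeated phrase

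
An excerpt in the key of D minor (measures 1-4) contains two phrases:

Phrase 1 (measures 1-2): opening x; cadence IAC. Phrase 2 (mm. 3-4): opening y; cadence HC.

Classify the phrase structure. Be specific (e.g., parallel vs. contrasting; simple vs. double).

The second phrase closes with a half cadence, which is not stronger than the first phrase's imperfect authentic cadence; without a weak→strong cadential pair there is no antecedent–consequent relationship, so this is a phrase group rather than a period.

phrase group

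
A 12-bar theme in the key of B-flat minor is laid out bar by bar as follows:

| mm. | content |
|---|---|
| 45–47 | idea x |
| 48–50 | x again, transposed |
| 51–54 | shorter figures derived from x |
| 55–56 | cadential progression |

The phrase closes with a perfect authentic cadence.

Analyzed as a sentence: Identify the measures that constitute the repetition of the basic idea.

measures 48–50

The presentation of a sentence is the basic idea (measures 45–47) plus its repetition (mm. 48-50); the repetition of the basic idea is therefore bars 48–50.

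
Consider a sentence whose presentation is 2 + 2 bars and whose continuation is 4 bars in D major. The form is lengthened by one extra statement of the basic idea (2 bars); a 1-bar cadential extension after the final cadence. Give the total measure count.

Basic sentence: 2 + 2 + 4 = 8 bars.
8 (basic form) + 2 (extra statement) + 1 (cadential extension) = 11.

11 measures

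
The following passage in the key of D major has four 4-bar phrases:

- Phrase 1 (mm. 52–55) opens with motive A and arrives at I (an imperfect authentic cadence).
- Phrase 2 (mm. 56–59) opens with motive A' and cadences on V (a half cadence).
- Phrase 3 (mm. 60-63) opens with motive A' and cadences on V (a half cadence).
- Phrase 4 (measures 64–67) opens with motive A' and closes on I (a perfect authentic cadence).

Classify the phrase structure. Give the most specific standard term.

parallel double period

Four phrases in two halves: the first half (mm. 52-59) ends with a half cadence, the second (bars 60-67) with a perfect authentic cadence — a large antecedent–consequent pair, i.e. a double period.
Phrase 3 begins with the same material as phrase 1, making it parallel.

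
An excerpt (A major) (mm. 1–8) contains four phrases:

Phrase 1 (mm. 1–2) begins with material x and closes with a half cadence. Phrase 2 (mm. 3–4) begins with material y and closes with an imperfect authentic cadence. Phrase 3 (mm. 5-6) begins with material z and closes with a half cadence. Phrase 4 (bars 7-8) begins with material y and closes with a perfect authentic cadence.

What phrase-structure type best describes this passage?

Four phrases in two halves: the first half (mm. 1–4) ends with an imperfect authentic cadence, the second (mm. 5–8) with a perfect authentic cadence — a large antecedent–consequent pair, i.e. a double period.
Phrase 3 begins with different material from phrase 1, making it contrasting.

contrasting double period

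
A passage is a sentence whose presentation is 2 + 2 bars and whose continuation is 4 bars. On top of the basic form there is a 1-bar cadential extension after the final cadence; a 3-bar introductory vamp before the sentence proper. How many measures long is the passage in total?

Basic sentence: 2 + 2 + 4 = 8 bars.
8 (basic form) + 1 (cadential extension) + 3 (introduction) = 12.

12 measures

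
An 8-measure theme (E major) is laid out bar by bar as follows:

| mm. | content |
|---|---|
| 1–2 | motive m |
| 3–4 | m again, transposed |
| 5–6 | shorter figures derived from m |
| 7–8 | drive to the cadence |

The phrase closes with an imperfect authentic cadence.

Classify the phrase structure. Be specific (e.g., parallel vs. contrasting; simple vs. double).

sentence

Basic idea (mm. 1-2) + its repetition (mm. 3–4) form the presentation; fragmentation and cadence (bars 5-8) form the continuation — the 8-bar whole is a sentence.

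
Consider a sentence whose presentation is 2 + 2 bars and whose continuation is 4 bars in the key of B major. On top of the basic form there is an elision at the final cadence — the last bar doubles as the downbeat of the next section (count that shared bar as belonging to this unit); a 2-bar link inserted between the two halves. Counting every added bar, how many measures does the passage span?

Basic sentence: 2 + 2 + 4 = 8 bars.
8 (basic form) + 2 (link) = 10.
The elision shares a bar with the next section but does not change this unit's count.

10 measures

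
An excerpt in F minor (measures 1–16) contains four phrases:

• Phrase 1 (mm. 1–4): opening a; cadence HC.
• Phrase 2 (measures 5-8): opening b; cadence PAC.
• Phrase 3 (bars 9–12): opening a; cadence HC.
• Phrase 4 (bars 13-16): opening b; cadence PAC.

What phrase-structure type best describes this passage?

The cadence pattern HC–PAC–HC–PAC is weak–strong twice, and phrases 3–4 restate phrases 1–2: a period heard twice, not a double period (which would end weakly at phrase 2).

repeated period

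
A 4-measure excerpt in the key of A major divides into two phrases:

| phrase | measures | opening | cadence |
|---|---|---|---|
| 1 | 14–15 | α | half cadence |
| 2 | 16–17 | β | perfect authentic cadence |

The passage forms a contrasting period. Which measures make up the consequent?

measures 16–17

The phrase ending with the weaker cadence (half cadence) is the antecedent; the one ending more conclusively (perfect authentic cadence) is the consequent. The consequent is measures 16–17.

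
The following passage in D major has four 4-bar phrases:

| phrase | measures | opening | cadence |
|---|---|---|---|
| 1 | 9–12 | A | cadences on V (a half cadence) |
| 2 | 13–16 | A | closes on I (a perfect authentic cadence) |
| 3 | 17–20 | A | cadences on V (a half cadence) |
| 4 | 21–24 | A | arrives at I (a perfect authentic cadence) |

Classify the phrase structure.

repeated period

The cadence pattern HC–PAC–HC–PAC is weak–strong twice, and phrases 3–4 restate phrases 1–2: a period heard twice, not a double period (which would end weakly at phrase 2).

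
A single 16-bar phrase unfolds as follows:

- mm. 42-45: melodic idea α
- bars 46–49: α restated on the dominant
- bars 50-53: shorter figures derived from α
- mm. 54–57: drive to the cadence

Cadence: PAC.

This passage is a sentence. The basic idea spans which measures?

measures 42–45

The presentation of a sentence is the basic idea (mm. 42-45) plus its repetition (mm. 46–49); the basic idea is therefore bars 42–45.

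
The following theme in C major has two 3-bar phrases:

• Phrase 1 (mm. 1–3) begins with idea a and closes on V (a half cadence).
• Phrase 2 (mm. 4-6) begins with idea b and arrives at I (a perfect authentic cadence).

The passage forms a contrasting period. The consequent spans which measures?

measures 4–6

The antecedent is the phrase ending with the weaker cadence (half cadence, phrase 1) and the consequent the one ending more conclusively (perfect authentic cadence, phrase 2); the consequent is mm. 4–6.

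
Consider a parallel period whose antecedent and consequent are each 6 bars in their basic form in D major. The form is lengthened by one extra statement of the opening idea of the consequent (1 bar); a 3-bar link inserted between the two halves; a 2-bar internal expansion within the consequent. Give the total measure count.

Basic parallel period: 6 + 6 = 12 bars.
12 (basic form) + 1 (extra statement) + 3 (link) + 2 (internal expansion) = 18.

18 measures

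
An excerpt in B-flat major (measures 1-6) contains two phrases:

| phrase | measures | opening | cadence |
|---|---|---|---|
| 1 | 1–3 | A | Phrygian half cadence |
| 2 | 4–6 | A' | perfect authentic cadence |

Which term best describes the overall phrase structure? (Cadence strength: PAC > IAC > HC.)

Phrase 1 ends with a Phrygian half cadence (weaker) and phrase 2 with a perfect authentic cadence (stronger): antecedent + consequent = a period.
The two phrases open with the same material (A / A'), so the period is parallel.

parallel period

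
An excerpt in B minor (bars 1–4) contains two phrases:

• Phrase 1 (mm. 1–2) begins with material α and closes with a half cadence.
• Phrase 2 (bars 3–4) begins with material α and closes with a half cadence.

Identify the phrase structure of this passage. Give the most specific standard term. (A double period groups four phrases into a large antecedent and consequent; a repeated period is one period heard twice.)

repeated phrase

Both phrases have the same opening (α) and the same cadence (half cadence): the second is a restatement, not a consequent, so this is a repeated phrase rather than a period.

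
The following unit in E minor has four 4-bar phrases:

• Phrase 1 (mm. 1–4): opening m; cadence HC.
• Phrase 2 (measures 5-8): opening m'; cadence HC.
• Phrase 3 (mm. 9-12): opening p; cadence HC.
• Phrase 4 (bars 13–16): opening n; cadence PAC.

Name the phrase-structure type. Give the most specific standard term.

Four phrases in two halves: the first half (mm. 1–8) ends with a half cadence, the second (bars 9–16) with a perfect authentic cadence — a large antecedent–consequent pair, i.e. a double period.
Phrase 3 begins with different material from phrase 1, making it contrasting.

contrasting double period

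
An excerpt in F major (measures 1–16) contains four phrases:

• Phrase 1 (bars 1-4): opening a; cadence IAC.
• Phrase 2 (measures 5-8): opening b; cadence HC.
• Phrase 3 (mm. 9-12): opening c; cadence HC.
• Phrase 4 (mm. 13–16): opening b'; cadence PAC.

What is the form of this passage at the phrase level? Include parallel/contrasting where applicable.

Four phrases in two halves: the first half (mm. 1-8) ends with a half cadence, the second (measures 9–16) with a perfect authentic cadence — a large antecedent–consequent pair, i.e. a double period.
Phrase 3 begins with different material from phrase 1, making it contrasting.

contrasting double period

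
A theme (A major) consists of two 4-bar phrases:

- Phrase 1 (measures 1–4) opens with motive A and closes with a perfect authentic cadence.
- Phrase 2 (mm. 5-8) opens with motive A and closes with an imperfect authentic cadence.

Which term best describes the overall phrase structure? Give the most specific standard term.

phrase group

The second phrase closes with an imperfect authentic cadence, which is not stronger than the first phrase's perfect authentic cadence; without a weak→strong cadential pair there is no antecedent–consequent relationship, so this is a phrase group rather than a period.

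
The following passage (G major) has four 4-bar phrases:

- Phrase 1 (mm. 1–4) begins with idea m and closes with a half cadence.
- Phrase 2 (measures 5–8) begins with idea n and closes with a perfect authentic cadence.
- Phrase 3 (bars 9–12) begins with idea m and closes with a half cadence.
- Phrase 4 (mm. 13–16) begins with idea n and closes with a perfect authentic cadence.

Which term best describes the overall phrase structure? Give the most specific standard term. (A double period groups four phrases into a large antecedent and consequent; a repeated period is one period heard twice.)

repeated period

The cadence pattern HC–PAC–HC–PAC is weak–strong twice, and phrases 3–4 restate phrases 1–2: a period heard twice, not a double period (which would end weakly at phrase 2).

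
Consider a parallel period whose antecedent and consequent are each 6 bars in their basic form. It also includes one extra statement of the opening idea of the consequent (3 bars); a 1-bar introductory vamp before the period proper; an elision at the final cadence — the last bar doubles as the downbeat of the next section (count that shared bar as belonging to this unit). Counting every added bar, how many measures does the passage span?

Basic parallel period: 6 + 6 = 12 bars.
12 (basic form) + 3 (extra statement) + 1 (introduction) = 16.
The elision shares a bar with the next section but does not change this unit's count.

16 measures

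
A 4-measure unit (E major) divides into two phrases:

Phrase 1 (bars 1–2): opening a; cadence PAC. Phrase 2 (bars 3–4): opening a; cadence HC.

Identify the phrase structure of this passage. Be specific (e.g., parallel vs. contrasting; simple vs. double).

phrase group

The second phrase closes with a half cadence, which is not stronger than the first phrase's perfect authentic cadence; without a weak→strong cadential pair there is no antecedent–consequent relationship, so this is a phrase group rather than a period.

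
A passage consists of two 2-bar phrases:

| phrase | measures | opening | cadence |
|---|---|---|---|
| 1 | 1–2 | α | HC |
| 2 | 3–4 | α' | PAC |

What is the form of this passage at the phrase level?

parallel period

Phrase 1 ends with a half cadence (weaker) and phrase 2 with a perfect authentic cadence (stronger): antecedent + consequent = a period.
The two phrases open with the same material (α / α'), so the period is parallel.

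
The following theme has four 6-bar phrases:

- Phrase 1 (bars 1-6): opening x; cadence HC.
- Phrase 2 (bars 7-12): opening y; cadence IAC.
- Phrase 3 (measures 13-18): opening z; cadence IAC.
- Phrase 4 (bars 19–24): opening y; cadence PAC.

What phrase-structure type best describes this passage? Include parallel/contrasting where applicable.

Four phrases in two halves: the first half (mm. 1–12) ends with an imperfect authentic cadence, the second (bars 13–24) with a perfect authentic cadence — a large antecedent–consequent pair, i.e. a double period.
Phrase 3 begins with different material from phrase 1, making it contrasting.

contrasting double period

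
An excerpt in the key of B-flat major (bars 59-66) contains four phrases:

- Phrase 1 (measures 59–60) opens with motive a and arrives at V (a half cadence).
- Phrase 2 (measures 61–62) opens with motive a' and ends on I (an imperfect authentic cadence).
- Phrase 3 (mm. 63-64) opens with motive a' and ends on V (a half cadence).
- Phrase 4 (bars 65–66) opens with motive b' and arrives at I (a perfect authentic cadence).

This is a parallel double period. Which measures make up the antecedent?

In a double period the first pair of phrases (ending imperfect authentic cadence) is the large antecedent and the second pair (ending perfect authentic cadence) is the large consequent; the antecedent is measures 59–62.

measures 59–62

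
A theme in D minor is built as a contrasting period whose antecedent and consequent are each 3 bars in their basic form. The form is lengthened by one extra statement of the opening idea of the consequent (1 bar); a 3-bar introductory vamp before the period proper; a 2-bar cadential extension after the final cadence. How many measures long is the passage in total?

12 measures

Basic contrasting period: 3 + 3 = 6 bars.
6 (basic form) + 1 (extra statement) + 3 (introduction) + 2 (cadential extension) = 12.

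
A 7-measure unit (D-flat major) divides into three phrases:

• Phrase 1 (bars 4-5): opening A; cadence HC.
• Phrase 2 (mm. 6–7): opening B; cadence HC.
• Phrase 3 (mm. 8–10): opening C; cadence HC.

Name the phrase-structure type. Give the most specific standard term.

phrase group

The final phrase closes with a half cadence, which is not stronger than the preceding half cadence; the 3 phrases lack an overall antecedent–consequent design and so form a phrase group.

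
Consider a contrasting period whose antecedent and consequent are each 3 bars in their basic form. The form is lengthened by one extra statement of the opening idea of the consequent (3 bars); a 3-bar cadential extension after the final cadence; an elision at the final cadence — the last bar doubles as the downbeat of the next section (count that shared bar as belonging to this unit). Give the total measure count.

Basic contrasting period: 3 + 3 = 6 bars.
6 (basic form) + 3 (extra statement) + 3 (cadential extension) = 12.
The elision shares a bar with the next section but does not change this unit's count.

12 measures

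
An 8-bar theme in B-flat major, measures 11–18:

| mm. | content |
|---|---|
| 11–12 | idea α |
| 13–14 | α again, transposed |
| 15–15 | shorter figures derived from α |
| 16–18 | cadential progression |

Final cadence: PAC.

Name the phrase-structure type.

sentence

Basic idea (bars 11–12) + its repetition (mm. 13–14) form the presentation; fragmentation and cadence (bars 15-18) form the continuation — the 8-bar whole is a sentence.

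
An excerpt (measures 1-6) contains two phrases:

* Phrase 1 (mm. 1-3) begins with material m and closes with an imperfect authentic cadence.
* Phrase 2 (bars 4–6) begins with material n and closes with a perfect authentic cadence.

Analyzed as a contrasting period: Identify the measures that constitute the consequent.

measures 4–6

The antecedent is the phrase ending with the weaker cadence (imperfect authentic cadence, phrase 1) and the consequent the one ending more conclusively (perfect authentic cadence, phrase 2); the consequent is measures 4–6.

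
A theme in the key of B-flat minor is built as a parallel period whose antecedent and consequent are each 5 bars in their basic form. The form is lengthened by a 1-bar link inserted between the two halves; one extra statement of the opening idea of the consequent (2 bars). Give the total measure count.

Basic parallel period: 5 + 5 = 10 bars.
10 (basic form) + 1 (link) + 2 (extra statement) = 13.

13 measures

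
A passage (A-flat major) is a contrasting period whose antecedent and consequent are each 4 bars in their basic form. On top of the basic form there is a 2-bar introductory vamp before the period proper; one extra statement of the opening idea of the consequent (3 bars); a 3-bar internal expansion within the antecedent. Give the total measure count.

Basic contrasting period: 4 + 4 = 8 bars.
8 (basic form) + 2 (introduction) + 3 (extra statement) + 3 (internal expansion) = 16.

16 measures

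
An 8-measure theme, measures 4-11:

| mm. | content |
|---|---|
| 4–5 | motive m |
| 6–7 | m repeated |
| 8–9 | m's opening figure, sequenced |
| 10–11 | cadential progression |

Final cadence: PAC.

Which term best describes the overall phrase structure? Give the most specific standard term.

Basic idea (mm. 4–5) + its repetition (bars 6–7) form the presentation; fragmentation and cadence (measures 8-11) form the continuation — the 8-bar whole is a sentence.

sentence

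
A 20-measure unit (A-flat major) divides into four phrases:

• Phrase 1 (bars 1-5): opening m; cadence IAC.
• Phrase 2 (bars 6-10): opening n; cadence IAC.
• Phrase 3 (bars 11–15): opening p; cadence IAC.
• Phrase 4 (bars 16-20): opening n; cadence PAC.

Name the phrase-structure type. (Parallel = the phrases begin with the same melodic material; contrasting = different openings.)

contrasting double period

Four phrases in two halves: the first half (mm. 1–10) ends with an imperfect authentic cadence, the second (mm. 11–20) with a perfect authentic cadence — a large antecedent–consequent pair, i.e. a double period.
Phrase 3 begins with different material from phrase 1, making it contrasting.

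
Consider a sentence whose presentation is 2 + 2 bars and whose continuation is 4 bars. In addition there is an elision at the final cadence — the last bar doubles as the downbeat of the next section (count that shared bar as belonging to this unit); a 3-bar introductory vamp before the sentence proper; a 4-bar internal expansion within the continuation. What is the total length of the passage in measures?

15 measures

Basic sentence: 2 + 2 + 4 = 8 bars.
8 (basic form) + 3 (introduction) + 4 (internal expansion) = 15.
The elision shares a bar with the next section but does not change this unit's count.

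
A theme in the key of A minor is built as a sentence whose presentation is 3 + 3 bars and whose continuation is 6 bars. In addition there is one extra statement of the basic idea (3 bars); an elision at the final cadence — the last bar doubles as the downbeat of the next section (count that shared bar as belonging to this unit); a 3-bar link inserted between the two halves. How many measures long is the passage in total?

18 measures

Basic sentence: 3 + 3 + 6 = 12 bars.
12 (basic form) + 3 (extra statement) + 3 (link) = 18.
The elision shares a bar with the next section but does not change this unit's count.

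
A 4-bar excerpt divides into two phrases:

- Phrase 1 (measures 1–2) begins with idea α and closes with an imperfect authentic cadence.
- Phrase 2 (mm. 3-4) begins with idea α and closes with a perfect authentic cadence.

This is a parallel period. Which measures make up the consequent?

measures 3–4

The phrase ending with the weaker cadence (imperfect authentic cadence) is the antecedent; the one ending more conclusively (perfect authentic cadence) is the consequent. The consequent is measures 3–4.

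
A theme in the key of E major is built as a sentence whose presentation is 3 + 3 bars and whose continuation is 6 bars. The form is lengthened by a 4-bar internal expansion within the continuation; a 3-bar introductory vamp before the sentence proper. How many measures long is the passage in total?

19 measures

Basic sentence: 3 + 3 + 6 = 12 bars.
12 (basic form) + 4 (internal expansion) + 3 (introduction) = 19.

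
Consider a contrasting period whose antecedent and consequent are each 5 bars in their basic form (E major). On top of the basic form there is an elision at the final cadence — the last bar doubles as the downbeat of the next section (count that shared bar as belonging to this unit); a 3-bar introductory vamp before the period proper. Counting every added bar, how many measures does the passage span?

Basic contrasting period: 5 + 5 = 10 bars.
10 (basic form) + 3 (introduction) = 13.
The elision shares a bar with the next section but does not change this unit's count.

13 measures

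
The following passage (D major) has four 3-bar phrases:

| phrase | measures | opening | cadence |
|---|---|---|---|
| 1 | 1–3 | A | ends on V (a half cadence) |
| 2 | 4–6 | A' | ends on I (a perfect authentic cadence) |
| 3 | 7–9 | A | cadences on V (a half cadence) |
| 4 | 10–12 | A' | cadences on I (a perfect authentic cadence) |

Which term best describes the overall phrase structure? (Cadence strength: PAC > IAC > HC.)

repeated period

The cadence pattern HC–PAC–HC–PAC is weak–strong twice, and phrases 3–4 restate phrases 1–2: a period heard twice, not a double period (which would end weakly at phrase 2).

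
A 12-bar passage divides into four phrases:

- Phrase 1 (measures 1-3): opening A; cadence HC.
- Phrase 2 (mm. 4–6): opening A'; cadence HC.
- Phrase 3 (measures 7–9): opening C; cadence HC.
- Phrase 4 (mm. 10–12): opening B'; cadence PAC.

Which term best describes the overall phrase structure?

Four phrases in two halves: the first half (measures 1–6) ends with a half cadence, the second (measures 7-12) with a perfect authentic cadence — a large antecedent–consequent pair, i.e. a double period.
Phrase 3 begins with different material from phrase 1, making it contrasting.

contrasting double period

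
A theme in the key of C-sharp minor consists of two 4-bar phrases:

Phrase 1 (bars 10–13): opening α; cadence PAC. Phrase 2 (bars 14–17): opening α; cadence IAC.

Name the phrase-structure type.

The second phrase closes with an imperfect authentic cadence, which is not stronger than the first phrase's perfect authentic cadence; without a weak→strong cadential pair there is no antecedent–consequent relationship, so this is a phrase group rather than a period.

phrase group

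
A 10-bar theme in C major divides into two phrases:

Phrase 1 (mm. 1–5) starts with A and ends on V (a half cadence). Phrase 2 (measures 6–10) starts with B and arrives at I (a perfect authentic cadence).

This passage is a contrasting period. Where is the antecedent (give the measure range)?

measures 1–5

The antecedent is the phrase ending with the weaker cadence (half cadence, phrase 1) and the consequent the one ending more conclusively (perfect authentic cadence, phrase 2); the antecedent is mm. 1–5.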